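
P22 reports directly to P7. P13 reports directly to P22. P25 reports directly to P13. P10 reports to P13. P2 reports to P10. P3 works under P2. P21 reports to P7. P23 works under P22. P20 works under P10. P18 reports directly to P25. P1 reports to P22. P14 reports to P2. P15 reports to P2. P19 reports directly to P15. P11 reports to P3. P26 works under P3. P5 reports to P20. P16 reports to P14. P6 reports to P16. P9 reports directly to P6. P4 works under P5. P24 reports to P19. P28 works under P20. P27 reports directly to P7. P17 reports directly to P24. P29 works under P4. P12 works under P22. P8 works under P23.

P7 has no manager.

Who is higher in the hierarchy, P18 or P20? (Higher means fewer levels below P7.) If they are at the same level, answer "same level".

same level

Both P18 and P20 are 4 levels below P7.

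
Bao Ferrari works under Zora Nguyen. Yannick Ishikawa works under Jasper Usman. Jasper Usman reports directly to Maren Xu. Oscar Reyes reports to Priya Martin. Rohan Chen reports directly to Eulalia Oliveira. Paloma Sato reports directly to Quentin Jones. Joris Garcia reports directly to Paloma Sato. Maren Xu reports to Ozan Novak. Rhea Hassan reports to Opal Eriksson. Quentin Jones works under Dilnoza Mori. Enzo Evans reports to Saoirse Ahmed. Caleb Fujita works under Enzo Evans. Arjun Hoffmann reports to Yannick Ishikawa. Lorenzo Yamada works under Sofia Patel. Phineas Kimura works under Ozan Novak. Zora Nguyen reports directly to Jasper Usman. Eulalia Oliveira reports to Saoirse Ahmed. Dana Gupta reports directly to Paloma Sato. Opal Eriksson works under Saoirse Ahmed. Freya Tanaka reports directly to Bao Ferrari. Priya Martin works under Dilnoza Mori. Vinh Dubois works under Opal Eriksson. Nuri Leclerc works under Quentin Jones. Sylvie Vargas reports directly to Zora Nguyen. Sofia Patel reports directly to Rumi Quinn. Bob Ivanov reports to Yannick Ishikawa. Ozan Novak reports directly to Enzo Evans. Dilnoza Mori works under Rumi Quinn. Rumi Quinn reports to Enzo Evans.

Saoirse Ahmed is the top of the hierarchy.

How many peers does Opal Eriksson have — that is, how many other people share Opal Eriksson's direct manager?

2

Opal Eriksson reports to Saoirse Ahmed. Saoirse Ahmed's other direct reports are Enzo Evans, Eulalia Oliveira — 2 peers.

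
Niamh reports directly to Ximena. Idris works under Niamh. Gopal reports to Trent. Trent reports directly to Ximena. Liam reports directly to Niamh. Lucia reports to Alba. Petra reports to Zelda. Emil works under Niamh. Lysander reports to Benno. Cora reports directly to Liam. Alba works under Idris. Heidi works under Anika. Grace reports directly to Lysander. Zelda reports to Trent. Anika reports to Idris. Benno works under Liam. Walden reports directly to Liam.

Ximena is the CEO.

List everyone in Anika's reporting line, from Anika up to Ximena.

Anika reports to Idris. Idris reports to Niamh. Niamh reports to Ximena. Ximena is at the top.

Anika -> Idris -> Niamh -> Ximena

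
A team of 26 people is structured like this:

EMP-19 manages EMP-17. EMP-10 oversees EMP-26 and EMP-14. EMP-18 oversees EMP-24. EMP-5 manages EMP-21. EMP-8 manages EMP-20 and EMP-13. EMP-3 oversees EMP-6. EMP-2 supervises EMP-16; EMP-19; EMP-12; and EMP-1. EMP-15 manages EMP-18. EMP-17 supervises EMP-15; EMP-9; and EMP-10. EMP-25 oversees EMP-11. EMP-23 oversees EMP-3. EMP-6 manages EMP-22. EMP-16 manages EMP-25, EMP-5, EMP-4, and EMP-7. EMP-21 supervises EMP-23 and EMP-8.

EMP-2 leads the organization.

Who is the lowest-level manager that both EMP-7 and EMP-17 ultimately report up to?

EMP-7's chain of managers is EMP-16, EMP-2. EMP-17's chain of managers is EMP-19, EMP-2. The first manager that appears in both chains is EMP-2.

EMP-2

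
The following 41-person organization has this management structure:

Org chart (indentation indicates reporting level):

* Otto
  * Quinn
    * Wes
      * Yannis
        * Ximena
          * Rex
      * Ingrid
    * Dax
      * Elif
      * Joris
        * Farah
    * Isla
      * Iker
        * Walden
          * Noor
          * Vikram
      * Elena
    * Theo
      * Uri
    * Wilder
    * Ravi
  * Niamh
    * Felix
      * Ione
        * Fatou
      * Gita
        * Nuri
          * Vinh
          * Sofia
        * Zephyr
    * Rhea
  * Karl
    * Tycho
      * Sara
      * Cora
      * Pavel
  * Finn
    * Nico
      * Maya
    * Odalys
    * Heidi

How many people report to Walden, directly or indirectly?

Walden directly manages Noor, Vikram. Noor has no reports. Vikram has no reports. So Walden's organization is 2 direct reports plus everyone under them: 1 + 1 = 2.

2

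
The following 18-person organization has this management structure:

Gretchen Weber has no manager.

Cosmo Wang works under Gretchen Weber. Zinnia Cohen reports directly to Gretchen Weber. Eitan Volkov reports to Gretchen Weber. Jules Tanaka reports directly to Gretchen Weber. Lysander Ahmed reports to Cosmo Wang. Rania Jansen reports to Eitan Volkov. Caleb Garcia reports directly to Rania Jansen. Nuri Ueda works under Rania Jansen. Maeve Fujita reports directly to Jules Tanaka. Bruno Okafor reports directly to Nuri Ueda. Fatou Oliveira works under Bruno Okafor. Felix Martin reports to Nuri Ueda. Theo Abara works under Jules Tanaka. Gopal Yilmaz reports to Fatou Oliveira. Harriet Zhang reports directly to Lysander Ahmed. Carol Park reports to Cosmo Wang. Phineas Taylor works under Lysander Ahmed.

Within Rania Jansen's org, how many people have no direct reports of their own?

3

The people in Rania Jansen's organization with no one reporting to them are Felix Martin, Gopal Yilmaz, Caleb Garcia. That is 3.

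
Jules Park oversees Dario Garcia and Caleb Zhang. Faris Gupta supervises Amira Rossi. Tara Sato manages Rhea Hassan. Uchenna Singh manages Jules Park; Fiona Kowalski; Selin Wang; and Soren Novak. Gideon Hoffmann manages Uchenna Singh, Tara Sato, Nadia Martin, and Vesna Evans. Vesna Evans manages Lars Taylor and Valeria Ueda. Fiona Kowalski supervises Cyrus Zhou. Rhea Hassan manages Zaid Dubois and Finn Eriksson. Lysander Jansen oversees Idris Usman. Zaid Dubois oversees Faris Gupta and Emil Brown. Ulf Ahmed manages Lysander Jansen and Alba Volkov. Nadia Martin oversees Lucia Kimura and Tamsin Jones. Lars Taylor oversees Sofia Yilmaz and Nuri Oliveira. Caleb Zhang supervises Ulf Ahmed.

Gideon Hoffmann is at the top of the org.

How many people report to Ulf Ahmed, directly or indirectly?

Ulf Ahmed directly manages Lysander Jansen, Alba Volkov. Under Lysander Jansen: Idris Usman (1). Alba Volkov has no reports. So Ulf Ahmed's organization is 2 direct reports plus everyone under them: 2 + 1 = 3.

3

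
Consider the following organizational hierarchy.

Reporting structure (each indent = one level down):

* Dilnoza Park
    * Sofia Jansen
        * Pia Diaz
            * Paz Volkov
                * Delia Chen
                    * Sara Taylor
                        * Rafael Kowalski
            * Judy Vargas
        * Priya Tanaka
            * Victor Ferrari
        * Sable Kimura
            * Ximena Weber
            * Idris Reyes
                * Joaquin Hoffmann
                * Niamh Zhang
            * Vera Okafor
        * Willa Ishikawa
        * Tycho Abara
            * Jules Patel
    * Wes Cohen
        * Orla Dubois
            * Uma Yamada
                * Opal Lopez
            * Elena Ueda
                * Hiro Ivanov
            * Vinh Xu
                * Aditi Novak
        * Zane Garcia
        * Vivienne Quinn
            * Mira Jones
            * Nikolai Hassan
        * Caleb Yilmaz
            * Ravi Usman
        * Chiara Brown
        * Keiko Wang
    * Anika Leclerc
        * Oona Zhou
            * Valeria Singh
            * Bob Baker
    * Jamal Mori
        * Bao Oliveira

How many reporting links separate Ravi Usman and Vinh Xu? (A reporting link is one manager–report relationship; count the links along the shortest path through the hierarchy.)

Ravi Usman is 2 levels below Wes Cohen, and Vinh Xu is 2 levels below Wes Cohen (their lowest common manager). The shortest path runs up from Ravi Usman to Wes Cohen and back down to Vinh Xu: 2 + 2 = 4 links.

4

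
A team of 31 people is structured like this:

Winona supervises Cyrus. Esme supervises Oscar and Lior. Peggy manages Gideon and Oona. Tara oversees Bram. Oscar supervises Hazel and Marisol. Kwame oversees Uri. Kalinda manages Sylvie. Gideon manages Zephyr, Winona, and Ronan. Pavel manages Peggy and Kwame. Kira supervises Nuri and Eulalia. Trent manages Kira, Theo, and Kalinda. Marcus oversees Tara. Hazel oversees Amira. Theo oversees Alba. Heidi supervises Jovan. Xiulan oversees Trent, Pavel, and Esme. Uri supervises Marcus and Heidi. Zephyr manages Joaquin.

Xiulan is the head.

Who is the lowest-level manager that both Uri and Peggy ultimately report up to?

Uri's chain of managers is Kwame, Pavel, Xiulan. Peggy's chain of managers is Pavel, Xiulan. The first manager that appears in both chains is Pavel.

Pavel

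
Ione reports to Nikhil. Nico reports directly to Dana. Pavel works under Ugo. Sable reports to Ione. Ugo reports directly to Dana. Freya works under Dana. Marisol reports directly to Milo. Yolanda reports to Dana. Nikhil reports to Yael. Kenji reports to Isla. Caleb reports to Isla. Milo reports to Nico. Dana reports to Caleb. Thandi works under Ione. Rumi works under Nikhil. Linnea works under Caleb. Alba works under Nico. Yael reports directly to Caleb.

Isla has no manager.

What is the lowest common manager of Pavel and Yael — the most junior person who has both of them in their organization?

Caleb

Pavel's chain of managers is Ugo, Dana, Caleb, Isla. Yael's chain of managers is Caleb, Isla. The first manager that appears in both chains is Caleb.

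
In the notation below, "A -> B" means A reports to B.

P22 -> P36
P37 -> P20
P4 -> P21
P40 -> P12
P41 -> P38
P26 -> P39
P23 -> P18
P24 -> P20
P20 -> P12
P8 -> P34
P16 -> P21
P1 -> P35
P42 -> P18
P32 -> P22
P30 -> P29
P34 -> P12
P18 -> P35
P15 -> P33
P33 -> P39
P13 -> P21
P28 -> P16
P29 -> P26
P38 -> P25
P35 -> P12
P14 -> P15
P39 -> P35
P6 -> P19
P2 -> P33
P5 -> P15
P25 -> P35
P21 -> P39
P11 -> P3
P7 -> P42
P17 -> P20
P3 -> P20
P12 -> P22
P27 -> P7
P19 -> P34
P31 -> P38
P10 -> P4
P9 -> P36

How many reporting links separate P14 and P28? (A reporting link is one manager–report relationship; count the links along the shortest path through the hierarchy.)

6

P14 is 3 levels below P39, and P28 is 3 levels below P39 (their lowest common manager). The shortest path runs up from P14 to P39 and back down to P28: 3 + 3 = 6 links.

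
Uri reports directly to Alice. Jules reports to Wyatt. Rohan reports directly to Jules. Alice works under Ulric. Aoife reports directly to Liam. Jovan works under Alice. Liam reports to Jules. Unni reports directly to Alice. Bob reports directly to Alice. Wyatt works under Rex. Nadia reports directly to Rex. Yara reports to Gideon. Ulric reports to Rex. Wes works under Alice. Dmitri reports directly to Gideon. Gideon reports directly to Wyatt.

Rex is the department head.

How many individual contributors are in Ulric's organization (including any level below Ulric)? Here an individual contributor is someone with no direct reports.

5

The people in Ulric's organization with no one reporting to them are Bob, Unni, Wes, Jovan, Uri. That is 5.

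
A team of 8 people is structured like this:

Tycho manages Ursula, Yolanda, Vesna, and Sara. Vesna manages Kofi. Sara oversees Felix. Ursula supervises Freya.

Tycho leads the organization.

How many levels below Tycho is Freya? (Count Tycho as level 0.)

2

Chain from Freya up to Tycho: Freya → Ursula → Tycho. That is 2 steps up, so Freya is 2 levels below Tycho.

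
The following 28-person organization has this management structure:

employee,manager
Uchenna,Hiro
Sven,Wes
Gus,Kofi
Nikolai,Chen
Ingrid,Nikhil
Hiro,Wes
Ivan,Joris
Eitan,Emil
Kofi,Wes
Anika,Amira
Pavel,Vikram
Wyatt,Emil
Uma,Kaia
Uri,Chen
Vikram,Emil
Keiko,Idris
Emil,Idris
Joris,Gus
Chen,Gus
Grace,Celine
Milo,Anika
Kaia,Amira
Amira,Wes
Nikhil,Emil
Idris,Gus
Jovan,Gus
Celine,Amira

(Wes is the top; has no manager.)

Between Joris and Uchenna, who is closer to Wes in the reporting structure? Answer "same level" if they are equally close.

Joris is 3 levels below Wes; Uchenna is 2. Uchenna is higher.

Uchenna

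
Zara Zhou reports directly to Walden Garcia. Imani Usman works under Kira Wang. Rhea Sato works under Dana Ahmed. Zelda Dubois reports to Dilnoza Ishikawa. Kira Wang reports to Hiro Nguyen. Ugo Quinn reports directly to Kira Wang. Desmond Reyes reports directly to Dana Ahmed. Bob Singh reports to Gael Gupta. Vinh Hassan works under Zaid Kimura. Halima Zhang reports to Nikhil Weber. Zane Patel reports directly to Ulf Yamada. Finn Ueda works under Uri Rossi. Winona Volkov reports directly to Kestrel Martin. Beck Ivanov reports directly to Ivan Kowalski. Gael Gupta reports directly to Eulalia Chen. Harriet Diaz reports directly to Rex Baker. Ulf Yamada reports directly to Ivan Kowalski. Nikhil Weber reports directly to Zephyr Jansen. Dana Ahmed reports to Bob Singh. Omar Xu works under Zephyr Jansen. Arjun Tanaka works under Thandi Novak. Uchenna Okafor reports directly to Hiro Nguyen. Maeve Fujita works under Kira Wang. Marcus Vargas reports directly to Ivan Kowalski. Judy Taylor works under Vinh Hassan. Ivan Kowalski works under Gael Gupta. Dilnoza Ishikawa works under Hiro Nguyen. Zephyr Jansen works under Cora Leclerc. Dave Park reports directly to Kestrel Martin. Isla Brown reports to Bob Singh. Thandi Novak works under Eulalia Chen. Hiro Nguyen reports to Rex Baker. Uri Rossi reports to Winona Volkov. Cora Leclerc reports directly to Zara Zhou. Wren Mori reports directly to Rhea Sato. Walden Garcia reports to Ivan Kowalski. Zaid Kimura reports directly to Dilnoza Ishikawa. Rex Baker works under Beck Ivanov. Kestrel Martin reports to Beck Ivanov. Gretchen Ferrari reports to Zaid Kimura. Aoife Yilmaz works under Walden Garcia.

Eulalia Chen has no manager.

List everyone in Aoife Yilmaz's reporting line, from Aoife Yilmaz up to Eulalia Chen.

Aoife Yilmaz reports to Walden Garcia. Walden Garcia reports to Ivan Kowalski. Ivan Kowalski reports to Gael Gupta. Gael Gupta reports to Eulalia Chen. Eulalia Chen is at the top.

Aoife Yilmaz -> Walden Garcia -> Ivan Kowalski -> Gael Gupta -> Eulalia Chen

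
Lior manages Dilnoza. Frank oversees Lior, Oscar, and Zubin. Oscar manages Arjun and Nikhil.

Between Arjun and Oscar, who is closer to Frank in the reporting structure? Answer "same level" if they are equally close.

Arjun is 2 levels below Frank; Oscar is 1. Oscar is higher.

Oscar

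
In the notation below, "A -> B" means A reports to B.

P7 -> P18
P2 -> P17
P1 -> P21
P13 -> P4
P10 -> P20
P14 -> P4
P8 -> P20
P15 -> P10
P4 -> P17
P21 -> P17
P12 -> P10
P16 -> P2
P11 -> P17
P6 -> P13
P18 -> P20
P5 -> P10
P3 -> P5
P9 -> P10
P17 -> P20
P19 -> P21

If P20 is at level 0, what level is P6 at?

Chain from P6 up to P20: P6 → P13 → P4 → P17 → P20. That is 4 steps up, so P6 is 4 levels below P20.

4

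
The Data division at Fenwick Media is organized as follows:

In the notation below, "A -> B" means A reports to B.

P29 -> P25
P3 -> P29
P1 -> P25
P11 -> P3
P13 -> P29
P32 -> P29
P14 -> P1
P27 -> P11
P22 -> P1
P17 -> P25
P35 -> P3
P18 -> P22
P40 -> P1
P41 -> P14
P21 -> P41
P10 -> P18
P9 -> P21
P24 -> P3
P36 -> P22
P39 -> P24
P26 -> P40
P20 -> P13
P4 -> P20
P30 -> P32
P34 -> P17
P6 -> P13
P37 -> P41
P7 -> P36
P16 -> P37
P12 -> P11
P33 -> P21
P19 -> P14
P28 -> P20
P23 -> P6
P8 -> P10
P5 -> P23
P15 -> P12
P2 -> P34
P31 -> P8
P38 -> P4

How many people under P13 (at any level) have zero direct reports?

The people in P13's organization with no one reporting to them are P5, P28, P38. That is 3.

3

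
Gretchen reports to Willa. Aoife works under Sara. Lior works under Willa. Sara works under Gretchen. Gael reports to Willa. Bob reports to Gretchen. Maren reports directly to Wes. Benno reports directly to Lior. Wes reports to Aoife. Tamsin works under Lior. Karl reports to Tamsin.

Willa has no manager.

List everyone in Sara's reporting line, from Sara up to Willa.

Sara -> Gretchen -> Willa

Sara reports to Gretchen. Gretchen reports to Willa. Willa is at the top.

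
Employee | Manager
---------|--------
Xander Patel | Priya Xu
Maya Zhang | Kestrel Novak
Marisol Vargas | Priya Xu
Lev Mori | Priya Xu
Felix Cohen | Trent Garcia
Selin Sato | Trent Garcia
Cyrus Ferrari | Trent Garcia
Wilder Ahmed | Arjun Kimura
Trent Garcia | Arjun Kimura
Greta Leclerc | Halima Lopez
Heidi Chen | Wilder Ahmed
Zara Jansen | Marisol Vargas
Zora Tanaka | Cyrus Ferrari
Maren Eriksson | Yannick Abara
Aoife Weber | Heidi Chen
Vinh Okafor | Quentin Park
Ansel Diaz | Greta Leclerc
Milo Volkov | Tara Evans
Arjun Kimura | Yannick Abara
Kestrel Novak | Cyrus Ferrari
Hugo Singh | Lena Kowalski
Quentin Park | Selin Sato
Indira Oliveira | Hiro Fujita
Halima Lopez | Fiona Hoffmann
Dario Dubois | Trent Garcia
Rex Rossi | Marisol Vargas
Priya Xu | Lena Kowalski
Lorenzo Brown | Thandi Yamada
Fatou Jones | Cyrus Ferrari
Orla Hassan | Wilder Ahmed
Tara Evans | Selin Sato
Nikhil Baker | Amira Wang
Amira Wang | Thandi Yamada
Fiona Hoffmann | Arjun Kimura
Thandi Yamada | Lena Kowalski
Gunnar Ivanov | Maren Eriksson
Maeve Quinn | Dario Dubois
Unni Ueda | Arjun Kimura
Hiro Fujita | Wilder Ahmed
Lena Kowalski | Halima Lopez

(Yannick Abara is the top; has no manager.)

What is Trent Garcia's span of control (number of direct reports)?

4

Trent Garcia directly manages Selin Sato, Dario Dubois, Felix Cohen, Cyrus Ferrari. That is 4 direct reports.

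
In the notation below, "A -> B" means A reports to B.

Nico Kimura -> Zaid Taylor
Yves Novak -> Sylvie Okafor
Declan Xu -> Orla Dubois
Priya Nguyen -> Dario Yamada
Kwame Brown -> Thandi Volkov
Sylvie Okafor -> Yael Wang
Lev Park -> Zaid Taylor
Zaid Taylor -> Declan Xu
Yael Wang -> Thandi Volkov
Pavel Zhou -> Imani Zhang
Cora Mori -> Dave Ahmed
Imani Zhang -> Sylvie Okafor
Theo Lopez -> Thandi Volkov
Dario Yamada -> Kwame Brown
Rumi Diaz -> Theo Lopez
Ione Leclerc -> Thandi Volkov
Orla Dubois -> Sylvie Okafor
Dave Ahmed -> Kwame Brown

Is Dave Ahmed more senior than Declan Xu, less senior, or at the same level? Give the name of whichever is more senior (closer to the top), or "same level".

Dave Ahmed is 2 levels below Thandi Volkov; Declan Xu is 4. Dave Ahmed is higher.

Dave Ahmed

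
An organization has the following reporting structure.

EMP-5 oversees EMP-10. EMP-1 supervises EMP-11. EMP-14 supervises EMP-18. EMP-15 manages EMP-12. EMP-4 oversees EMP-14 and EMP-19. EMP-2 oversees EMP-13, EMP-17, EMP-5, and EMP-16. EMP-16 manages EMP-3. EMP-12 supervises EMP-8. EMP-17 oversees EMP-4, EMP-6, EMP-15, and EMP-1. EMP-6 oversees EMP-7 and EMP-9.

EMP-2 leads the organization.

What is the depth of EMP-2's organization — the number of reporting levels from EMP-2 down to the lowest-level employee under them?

4

The longest chain under EMP-2 runs EMP-2 → EMP-17 → EMP-15 → EMP-12 → EMP-8, which is 4 levels below EMP-2.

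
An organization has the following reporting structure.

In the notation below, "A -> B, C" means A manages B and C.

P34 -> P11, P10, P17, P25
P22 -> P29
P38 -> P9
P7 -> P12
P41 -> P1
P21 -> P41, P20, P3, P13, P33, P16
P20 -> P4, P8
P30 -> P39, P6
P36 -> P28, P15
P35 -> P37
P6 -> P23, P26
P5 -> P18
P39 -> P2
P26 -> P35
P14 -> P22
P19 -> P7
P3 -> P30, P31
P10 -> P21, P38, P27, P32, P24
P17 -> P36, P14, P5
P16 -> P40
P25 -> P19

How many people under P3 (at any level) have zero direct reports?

4

The people in P3's organization with no one reporting to them are P31, P37, P23, P2. That is 4.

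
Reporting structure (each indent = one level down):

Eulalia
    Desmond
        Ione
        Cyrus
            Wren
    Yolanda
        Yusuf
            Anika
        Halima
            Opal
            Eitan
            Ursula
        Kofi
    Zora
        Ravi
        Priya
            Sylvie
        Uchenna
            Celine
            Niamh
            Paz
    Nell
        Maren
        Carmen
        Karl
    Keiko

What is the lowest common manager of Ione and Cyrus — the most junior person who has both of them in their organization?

Ione's chain of managers is Desmond, Eulalia. Cyrus's chain of managers is Desmond, Eulalia. The first manager that appears in both chains is Desmond.

Desmond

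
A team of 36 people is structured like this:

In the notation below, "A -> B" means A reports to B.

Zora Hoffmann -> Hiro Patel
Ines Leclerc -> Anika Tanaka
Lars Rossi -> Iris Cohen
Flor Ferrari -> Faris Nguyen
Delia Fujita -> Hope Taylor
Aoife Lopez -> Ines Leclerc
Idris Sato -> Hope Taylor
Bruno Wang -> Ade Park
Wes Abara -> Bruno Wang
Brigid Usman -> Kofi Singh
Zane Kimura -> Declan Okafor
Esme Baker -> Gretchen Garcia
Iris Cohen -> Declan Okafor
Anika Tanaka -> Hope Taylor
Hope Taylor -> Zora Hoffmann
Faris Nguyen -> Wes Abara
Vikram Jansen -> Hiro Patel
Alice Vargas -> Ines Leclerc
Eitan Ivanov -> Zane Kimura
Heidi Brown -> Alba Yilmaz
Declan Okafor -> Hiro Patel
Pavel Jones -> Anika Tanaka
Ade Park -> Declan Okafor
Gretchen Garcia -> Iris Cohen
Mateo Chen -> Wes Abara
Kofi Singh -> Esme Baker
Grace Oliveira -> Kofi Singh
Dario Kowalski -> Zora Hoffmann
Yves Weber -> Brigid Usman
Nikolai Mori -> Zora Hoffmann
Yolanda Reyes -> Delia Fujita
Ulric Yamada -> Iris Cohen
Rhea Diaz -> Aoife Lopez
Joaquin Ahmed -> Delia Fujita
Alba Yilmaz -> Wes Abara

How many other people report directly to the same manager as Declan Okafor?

2

Declan Okafor reports to Hiro Patel. Hiro Patel's other direct reports are Zora Hoffmann, Vikram Jansen — 2 peers.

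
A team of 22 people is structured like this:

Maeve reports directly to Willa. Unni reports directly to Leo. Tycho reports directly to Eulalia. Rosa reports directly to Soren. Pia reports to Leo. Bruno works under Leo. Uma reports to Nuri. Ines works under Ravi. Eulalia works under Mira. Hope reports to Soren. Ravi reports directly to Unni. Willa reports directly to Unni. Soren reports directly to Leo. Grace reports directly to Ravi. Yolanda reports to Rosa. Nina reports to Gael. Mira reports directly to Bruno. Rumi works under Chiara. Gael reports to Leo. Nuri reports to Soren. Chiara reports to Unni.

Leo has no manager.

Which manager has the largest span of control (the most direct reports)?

Leo

Direct-report counts: Leo has 5; Unni has 3; Willa has 1; Ravi has 2; Chiara has 1; Soren has 3; Rosa has 1; Nuri has 1; Gael has 1; Bruno has 1; Mira has 1; Eulalia has 1. The largest is 5, held by Leo.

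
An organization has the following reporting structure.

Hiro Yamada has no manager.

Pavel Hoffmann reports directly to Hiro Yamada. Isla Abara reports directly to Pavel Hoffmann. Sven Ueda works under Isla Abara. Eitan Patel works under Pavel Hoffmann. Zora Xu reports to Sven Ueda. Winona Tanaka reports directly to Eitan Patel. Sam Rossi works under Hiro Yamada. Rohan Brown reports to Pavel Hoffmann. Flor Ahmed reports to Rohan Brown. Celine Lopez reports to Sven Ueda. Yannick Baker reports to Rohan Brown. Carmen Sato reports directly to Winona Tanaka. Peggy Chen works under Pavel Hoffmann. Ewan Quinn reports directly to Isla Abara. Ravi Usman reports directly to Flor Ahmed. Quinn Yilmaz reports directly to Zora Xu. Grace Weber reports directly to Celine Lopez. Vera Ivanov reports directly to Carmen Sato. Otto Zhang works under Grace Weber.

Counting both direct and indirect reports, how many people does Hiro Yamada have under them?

19

Hiro Yamada directly manages Pavel Hoffmann, Sam Rossi. Under Pavel Hoffmann: Peggy Chen, Rohan Brown, Yannick Baker, Flor Ahmed, Ravi Usman, Eitan Patel, Winona Tanaka, Carmen Sato, Vera Ivanov, Isla Abara, Ewan Quinn, Sven Ueda, Celine Lopez, Grace Weber, Otto Zhang, Zora Xu, Quinn Yilmaz (17). Sam Rossi has no reports. So Hiro Yamada's organization is 2 direct reports plus everyone under them: 18 + 1 = 19.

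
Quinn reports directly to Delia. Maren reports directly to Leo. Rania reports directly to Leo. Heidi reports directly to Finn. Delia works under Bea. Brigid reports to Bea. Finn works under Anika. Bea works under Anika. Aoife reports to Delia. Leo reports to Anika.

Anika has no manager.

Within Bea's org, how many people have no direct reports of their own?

3

The people in Bea's organization with no one reporting to them are Brigid, Quinn, Aoife. That is 3.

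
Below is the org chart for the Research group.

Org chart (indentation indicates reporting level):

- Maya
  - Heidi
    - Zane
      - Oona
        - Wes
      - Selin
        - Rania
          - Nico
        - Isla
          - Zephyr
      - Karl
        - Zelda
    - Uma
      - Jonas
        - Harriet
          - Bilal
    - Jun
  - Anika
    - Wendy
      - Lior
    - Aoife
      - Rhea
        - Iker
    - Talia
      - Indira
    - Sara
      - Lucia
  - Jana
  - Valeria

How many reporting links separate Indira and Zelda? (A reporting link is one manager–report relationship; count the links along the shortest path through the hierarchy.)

7

Indira is 3 levels below Maya, and Zelda is 4 levels below Maya (their lowest common manager). The shortest path runs up from Indira to Maya and back down to Zelda: 3 + 4 = 7 links.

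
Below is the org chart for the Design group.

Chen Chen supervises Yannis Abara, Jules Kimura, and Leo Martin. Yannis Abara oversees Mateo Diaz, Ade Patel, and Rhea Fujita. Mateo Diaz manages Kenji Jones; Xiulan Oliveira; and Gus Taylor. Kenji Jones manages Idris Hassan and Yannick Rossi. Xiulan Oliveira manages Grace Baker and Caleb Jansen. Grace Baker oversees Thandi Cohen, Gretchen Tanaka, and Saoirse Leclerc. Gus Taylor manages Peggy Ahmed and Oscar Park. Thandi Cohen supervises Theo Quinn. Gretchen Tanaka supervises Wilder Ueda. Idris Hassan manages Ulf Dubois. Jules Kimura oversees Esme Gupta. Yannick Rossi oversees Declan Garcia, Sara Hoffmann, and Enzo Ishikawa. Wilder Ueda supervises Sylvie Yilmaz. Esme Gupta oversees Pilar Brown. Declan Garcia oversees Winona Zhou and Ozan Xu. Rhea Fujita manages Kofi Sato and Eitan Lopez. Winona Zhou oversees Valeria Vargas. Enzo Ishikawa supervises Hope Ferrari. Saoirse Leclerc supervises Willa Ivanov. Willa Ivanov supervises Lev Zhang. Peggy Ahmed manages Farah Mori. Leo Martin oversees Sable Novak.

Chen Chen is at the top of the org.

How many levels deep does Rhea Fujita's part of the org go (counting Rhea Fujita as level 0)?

The longest chain under Rhea Fujita runs Rhea Fujita → Kofi Sato, which is 1 level below Rhea Fujita.

1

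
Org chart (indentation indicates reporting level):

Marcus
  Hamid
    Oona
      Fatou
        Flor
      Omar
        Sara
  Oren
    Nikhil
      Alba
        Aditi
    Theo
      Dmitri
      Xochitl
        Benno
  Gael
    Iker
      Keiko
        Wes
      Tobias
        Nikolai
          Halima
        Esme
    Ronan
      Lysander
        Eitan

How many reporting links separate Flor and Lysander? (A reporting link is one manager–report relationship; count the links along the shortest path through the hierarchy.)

7

Flor is 4 levels below Marcus, and Lysander is 3 levels below Marcus (their lowest common manager). The shortest path runs up from Flor to Marcus and back down to Lysander: 4 + 3 = 7 links.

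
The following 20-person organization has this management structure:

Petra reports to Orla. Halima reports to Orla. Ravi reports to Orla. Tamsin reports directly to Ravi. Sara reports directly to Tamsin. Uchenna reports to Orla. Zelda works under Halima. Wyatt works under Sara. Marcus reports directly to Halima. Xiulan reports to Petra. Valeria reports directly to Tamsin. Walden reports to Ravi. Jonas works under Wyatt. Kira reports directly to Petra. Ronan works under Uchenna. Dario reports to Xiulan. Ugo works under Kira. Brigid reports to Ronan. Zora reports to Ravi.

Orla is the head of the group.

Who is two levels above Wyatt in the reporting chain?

Wyatt reports to Sara, and Sara reports to Tamsin. So Wyatt's skip-level manager is Tamsin.

Tamsin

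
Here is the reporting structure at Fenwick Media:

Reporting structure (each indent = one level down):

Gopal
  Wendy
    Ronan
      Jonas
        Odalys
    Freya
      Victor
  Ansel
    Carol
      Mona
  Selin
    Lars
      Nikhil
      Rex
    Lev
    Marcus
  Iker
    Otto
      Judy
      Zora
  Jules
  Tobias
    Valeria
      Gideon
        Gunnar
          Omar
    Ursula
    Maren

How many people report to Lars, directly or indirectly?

Lars directly manages Nikhil, Rex. Nikhil has no reports. Rex has no reports. So Lars's organization is 2 direct reports plus everyone under them: 1 + 1 = 2.

2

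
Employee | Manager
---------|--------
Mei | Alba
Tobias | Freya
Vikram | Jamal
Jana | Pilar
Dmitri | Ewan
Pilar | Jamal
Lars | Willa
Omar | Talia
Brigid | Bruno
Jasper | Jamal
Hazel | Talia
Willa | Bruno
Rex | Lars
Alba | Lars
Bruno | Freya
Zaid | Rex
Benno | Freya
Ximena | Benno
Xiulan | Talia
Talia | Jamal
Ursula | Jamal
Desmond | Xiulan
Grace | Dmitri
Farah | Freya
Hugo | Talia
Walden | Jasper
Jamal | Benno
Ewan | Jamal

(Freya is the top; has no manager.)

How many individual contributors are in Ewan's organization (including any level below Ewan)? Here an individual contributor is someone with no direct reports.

1

The only person in Ewan's organization with no one reporting to them is Grace. That is 1.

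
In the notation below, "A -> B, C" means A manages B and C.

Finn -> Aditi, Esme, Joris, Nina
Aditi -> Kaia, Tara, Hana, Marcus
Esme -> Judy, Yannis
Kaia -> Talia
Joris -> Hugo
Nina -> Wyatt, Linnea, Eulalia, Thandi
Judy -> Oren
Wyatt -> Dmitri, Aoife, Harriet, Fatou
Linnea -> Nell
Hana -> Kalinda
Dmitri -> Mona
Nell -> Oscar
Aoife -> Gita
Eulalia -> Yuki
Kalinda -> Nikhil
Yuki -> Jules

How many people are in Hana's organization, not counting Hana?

Hana directly manages Kalinda. Under Kalinda: Nikhil (1). That's 2 in total.

2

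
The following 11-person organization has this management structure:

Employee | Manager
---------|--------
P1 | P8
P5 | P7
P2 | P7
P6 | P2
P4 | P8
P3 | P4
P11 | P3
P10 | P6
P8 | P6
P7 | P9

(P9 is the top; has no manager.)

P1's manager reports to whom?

P6

P1 reports to P8, and P8 reports to P6. So P1's skip-level manager is P6.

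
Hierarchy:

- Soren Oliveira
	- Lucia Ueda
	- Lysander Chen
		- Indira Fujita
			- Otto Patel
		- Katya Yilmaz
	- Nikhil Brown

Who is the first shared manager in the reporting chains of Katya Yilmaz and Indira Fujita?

Katya Yilmaz's chain of managers is Lysander Chen, Soren Oliveira. Indira Fujita's chain of managers is Lysander Chen, Soren Oliveira. The first manager that appears in both chains is Lysander Chen.

Lysander Chen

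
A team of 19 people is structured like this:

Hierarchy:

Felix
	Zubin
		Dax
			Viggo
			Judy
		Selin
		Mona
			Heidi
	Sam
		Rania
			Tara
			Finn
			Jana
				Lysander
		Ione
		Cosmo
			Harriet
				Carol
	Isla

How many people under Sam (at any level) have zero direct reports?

The people in Sam's organization with no one reporting to them are Carol, Ione, Lysander, Finn, Tara. That is 5.

5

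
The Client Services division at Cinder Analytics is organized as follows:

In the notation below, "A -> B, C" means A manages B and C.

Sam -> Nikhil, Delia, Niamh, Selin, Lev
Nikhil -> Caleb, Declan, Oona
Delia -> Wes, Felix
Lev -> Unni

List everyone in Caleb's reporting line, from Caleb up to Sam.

Caleb reports to Nikhil. Nikhil reports to Sam. Sam is at the top.

Caleb -> Nikhil -> Sam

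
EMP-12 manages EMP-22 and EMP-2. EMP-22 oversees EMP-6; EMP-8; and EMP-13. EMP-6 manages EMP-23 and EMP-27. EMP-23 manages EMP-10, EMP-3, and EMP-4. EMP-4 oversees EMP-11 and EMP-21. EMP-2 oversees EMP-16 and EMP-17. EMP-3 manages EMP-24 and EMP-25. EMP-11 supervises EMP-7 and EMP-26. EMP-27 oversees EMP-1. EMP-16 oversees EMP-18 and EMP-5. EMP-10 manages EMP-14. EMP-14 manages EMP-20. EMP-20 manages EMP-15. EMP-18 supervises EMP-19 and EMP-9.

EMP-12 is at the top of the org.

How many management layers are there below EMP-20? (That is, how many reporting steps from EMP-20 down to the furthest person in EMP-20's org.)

The longest chain under EMP-20 runs EMP-20 → EMP-15, which is 1 level below EMP-20.

1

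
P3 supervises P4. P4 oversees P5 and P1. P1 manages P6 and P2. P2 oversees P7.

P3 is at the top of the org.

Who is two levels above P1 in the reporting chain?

P1 reports to P4, and P4 reports to P3. So P1's skip-level manager is P3.

P3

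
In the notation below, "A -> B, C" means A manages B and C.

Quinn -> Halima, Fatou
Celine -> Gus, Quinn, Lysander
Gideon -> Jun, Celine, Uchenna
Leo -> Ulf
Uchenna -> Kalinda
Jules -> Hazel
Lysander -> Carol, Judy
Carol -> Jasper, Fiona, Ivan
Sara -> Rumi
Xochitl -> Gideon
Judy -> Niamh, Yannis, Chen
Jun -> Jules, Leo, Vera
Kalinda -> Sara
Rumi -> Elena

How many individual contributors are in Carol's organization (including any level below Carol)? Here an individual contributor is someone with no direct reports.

The people in Carol's organization with no one reporting to them are Ivan, Fiona, Jasper. That is 3.

3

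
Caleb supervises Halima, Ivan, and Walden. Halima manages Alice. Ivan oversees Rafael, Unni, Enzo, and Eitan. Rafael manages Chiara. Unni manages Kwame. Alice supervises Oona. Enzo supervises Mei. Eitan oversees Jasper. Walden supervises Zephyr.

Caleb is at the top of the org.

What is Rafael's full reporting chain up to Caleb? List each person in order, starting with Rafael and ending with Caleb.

Rafael reports to Ivan. Ivan reports to Caleb. Caleb is at the top.

Rafael -> Ivan -> Caleb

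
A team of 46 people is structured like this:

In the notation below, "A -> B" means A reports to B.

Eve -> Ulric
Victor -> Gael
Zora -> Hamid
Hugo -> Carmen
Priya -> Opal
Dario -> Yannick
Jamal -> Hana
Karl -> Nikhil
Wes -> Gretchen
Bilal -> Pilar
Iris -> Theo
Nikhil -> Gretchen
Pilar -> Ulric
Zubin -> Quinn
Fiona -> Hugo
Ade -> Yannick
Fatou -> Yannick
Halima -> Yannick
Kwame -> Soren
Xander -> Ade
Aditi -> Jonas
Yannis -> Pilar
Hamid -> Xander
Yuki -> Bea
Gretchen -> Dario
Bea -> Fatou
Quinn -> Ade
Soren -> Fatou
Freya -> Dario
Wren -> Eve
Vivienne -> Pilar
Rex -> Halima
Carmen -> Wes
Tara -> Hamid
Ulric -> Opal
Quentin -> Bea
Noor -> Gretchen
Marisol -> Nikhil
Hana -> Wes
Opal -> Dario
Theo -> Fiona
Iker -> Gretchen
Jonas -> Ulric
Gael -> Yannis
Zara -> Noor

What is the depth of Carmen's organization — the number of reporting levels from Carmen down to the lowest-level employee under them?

The longest chain under Carmen runs Carmen → Hugo → Fiona → Theo → Iris, which is 4 levels below Carmen.

4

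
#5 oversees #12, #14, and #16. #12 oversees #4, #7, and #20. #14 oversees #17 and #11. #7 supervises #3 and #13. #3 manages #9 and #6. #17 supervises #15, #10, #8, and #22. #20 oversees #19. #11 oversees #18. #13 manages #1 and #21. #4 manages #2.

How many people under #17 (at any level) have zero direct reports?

4

The people in #17's organization with no one reporting to them are #15, #8, #10, #22. That is 4.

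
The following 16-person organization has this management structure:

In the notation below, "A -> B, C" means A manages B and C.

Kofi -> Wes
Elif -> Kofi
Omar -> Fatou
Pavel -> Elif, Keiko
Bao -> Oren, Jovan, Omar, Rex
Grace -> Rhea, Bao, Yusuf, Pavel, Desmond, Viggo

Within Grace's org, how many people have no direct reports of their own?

10

The people in Grace's organization with no one reporting to them are Viggo, Desmond, Keiko, Wes, Yusuf, Rex, Fatou, Jovan, Oren, Rhea. That is 10.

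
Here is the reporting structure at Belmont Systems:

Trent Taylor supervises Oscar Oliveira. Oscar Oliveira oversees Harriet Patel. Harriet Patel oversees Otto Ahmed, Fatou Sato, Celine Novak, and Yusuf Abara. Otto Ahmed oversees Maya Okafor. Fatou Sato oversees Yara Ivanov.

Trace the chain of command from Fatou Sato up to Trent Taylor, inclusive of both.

Fatou Sato reports to Harriet Patel. Harriet Patel reports to Oscar Oliveira. Oscar Oliveira reports to Trent Taylor. Trent Taylor is at the top.

Fatou Sato -> Harriet Patel -> Oscar Oliveira -> Trent Taylor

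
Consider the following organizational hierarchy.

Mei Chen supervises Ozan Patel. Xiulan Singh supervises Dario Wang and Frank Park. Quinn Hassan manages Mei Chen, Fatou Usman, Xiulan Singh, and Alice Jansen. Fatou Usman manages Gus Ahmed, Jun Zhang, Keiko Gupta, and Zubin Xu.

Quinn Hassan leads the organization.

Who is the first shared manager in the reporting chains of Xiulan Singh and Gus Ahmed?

Xiulan Singh's chain of managers is Quinn Hassan. Gus Ahmed's chain of managers is Fatou Usman, Quinn Hassan. The first manager that appears in both chains is Quinn Hassan.

Quinn Hassan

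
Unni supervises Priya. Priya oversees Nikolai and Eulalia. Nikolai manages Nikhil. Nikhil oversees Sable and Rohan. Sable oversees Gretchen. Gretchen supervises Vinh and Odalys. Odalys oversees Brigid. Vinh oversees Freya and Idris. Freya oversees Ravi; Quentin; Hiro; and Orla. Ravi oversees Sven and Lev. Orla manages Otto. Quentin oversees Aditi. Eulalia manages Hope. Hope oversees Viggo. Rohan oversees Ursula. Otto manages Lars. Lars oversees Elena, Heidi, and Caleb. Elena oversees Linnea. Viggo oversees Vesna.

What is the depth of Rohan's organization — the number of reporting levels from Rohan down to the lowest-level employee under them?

The longest chain under Rohan runs Rohan → Ursula, which is 1 level below Rohan.

1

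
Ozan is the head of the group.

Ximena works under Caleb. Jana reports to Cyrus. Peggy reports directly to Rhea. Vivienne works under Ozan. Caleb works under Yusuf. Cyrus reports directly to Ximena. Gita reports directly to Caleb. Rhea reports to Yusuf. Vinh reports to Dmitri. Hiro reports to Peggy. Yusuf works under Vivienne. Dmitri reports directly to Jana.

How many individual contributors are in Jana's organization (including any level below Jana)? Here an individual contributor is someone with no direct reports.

1

The only person in Jana's organization with no one reporting to them is Vinh. That is 1.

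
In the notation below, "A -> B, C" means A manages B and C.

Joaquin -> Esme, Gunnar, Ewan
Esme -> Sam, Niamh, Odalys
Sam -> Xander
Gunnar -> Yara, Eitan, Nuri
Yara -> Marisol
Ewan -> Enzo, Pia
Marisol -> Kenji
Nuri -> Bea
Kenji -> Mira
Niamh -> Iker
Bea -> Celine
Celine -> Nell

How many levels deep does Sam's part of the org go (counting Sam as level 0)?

The longest chain under Sam runs Sam → Xander, which is 1 level below Sam.

1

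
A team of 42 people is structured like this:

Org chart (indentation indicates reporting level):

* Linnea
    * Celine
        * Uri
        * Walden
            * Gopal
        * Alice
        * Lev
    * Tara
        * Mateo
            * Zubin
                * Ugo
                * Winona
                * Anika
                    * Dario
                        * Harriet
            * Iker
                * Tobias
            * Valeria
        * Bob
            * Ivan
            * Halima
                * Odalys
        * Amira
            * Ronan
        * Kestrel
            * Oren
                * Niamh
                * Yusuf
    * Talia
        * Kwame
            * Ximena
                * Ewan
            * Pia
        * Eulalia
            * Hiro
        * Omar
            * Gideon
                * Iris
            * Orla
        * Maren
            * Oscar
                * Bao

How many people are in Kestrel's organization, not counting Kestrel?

3

Kestrel directly manages Oren. Under Oren: Yusuf, Niamh (2). That's 3 in total.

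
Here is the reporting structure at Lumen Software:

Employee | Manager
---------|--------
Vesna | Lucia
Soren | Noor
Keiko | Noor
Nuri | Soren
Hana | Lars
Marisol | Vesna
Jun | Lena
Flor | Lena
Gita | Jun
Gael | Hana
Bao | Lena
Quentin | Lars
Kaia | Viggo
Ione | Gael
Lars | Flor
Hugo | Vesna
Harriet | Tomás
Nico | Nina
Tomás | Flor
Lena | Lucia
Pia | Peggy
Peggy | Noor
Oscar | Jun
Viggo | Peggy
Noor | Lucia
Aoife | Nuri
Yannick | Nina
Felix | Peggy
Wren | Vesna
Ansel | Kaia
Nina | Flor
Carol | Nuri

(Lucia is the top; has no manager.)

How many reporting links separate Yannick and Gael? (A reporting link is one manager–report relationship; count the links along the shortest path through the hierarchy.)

Yannick is 2 levels below Flor, and Gael is 3 levels below Flor (their lowest common manager). The shortest path runs up from Yannick to Flor and back down to Gael: 2 + 3 = 5 links.

5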